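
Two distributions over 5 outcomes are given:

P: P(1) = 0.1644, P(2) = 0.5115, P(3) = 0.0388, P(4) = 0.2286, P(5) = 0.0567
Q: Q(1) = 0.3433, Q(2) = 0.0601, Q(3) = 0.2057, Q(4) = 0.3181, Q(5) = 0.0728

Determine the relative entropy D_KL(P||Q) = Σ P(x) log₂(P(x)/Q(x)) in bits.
1.1828 bits

D_KL(P||Q) = Σ P(x) log₂(P(x)/Q(x))

Computing term by term:
  P(1)·log₂(P(1)/Q(1)) = 0.1644·log₂(0.1644/0.3433) = -0.17464
  P(2)·log₂(P(2)/Q(2)) = 0.5115·log₂(0.5115/0.0601) = 1.58018
  P(3)·log₂(P(3)/Q(3)) = 0.0388·log₂(0.0388/0.2057) = -0.09337
  P(4)·log₂(P(4)/Q(4)) = 0.2286·log₂(0.2286/0.3181) = -0.10896
  P(5)·log₂(P(5)/Q(5)) = 0.0567·log₂(0.0567/0.0728) = -0.02045

D_KL(P||Q) = -0.17464 + 1.58018 - 0.09337 - 0.10896 - 0.02045 = 1.18276 ≈ 1.1828 bits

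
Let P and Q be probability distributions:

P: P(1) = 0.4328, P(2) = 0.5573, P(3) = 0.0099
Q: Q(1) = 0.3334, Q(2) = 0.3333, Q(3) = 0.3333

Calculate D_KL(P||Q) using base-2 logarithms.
0.5260 bits

D_KL(P||Q) = Σ P(x) log₂(P(x)/Q(x))

Computing term by term:
  P(1)·log₂(P(1)/Q(1)) = 0.4328·log₂(0.4328/0.3334) = 0.16293
  P(2)·log₂(P(2)/Q(2)) = 0.5573·log₂(0.5573/0.3333) = 0.41331
  P(3)·log₂(P(3)/Q(3)) = 0.0099·log₂(0.0099/0.3333) = -0.05023

D_KL(P||Q) = 0.16293 + 0.41331 - 0.05023 = 0.52601 ≈ 0.5260 bits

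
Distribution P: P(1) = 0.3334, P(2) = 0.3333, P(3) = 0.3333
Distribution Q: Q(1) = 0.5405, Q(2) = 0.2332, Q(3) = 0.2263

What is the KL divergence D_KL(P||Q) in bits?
0.1255 bits

D_KL(P||Q) = Σ P(x) log₂(P(x)/Q(x))

Computing term by term:
  P(1)·log₂(P(1)/Q(1)) = 0.3334·log₂(0.3334/0.5405) = -0.23239
  P(2)·log₂(P(2)/Q(2)) = 0.3333·log₂(0.3333/0.2332) = 0.17173
  P(3)·log₂(P(3)/Q(3)) = 0.3333·log₂(0.3333/0.2263) = 0.18618

D_KL(P||Q) = -0.23239 + 0.17173 + 0.18618 = 0.12552 ≈ 0.1255 bits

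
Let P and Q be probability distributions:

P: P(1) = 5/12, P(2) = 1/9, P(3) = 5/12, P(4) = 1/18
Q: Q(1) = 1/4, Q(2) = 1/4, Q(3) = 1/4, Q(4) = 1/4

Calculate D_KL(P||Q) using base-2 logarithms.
0.3636 bits

D_KL(P||Q) = Σ P(x) log₂(P(x)/Q(x))

Computing term by term:
  P(1)·log₂(P(1)/Q(1)) = (5/12)·log₂((5/12)/(1/4)) = 0.30707
  P(2)·log₂(P(2)/Q(2)) = (1/9)·log₂((1/9)/(1/4)) = -0.12999
  P(3)·log₂(P(3)/Q(3)) = (5/12)·log₂((5/12)/(1/4)) = 0.30707
  P(4)·log₂(P(4)/Q(4)) = (1/18)·log₂((1/18)/(1/4)) = -0.12055

D_KL(P||Q) = 0.30707 - 0.12999 + 0.30707 - 0.12055 = 0.36360 ≈ 0.3636 bits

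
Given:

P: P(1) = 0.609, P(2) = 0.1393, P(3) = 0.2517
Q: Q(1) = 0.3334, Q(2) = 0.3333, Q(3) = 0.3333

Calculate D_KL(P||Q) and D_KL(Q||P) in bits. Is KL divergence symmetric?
D_KL(P||Q) = 0.2520 bits, D_KL(Q||P) = 0.2647 bits. No, KL divergence is not symmetric.

D_KL(P||Q) = Σ P(x) log₂(P(x)/Q(x))

Computing term by term:
  P(1)·log₂(P(1)/Q(1)) = 0.609·log₂(0.609/0.3334) = 0.52934
  P(2)·log₂(P(2)/Q(2)) = 0.1393·log₂(0.1393/0.3333) = -0.17533
  P(3)·log₂(P(3)/Q(3)) = 0.2517·log₂(0.2517/0.3333) = -0.10197

D_KL(P||Q) = 0.52934 - 0.17533 - 0.10197 = 0.25204 ≈ 0.2520 bits

D_KL(Q||P) = Σ Q(x) log₂(Q(x)/P(x))

Computing term by term:
  Q(1)·log₂(Q(1)/P(1)) = 0.3334·log₂(0.3334/0.609) = -0.28979
  Q(2)·log₂(Q(2)/P(2)) = 0.3333·log₂(0.3333/0.1393) = 0.41950
  Q(3)·log₂(Q(3)/P(3)) = 0.3333·log₂(0.3333/0.2517) = 0.13503

D_KL(Q||P) = -0.28979 + 0.41950 + 0.13503 = 0.26474 ≈ 0.2647 bits

These are NOT equal (difference: 0.0127 bits). KL divergence is asymmetric: D_KL(P||Q) ≠ D_KL(Q||P) in general.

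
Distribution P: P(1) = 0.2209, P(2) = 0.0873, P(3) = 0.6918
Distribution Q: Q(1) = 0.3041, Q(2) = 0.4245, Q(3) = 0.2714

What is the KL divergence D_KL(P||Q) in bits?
0.6328 bits

D_KL(P||Q) = Σ P(x) log₂(P(x)/Q(x))

Computing term by term:
  P(1)·log₂(P(1)/Q(1)) = 0.2209·log₂(0.2209/0.3041) = -0.10187
  P(2)·log₂(P(2)/Q(2)) = 0.0873·log₂(0.0873/0.4245) = -0.19919
  P(3)·log₂(P(3)/Q(3)) = 0.6918·log₂(0.6918/0.2714) = 0.93388

D_KL(P||Q) = -0.10187 - 0.19919 + 0.93388 = 0.63282 ≈ 0.6328 bits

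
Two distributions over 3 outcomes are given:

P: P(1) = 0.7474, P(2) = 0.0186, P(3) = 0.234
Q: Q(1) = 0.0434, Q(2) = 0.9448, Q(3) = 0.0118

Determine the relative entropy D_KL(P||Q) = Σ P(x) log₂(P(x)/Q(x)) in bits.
3.9720 bits

D_KL(P||Q) = Σ P(x) log₂(P(x)/Q(x))

Computing term by term:
  P(1)·log₂(P(1)/Q(1)) = 0.7474·log₂(0.7474/0.0434) = 3.06891
  P(2)·log₂(P(2)/Q(2)) = 0.0186·log₂(0.0186/0.9448) = -0.10540
  P(3)·log₂(P(3)/Q(3)) = 0.234·log₂(0.234/0.0118) = 1.00846

D_KL(P||Q) = 3.06891 - 0.10540 + 1.00846 = 3.97197 ≈ 3.9720 bits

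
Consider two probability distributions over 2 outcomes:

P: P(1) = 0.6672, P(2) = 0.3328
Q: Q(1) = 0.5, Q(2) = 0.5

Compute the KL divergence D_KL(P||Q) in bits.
0.0822 bits

D_KL(P||Q) = Σ P(x) log₂(P(x)/Q(x))

Computing term by term:
  P(1)·log₂(P(1)/Q(1)) = 0.6672·log₂(0.6672/0.5) = 0.27768
  P(2)·log₂(P(2)/Q(2)) = 0.3328·log₂(0.3328/0.5) = -0.19544

D_KL(P||Q) = 0.27768 - 0.19544 = 0.08224 ≈ 0.0822 bits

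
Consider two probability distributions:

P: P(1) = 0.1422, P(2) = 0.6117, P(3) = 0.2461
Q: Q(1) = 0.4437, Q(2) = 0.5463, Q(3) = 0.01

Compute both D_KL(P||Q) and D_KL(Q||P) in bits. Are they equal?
D_KL(P||Q) = 1.0036 bits, D_KL(Q||P) = 0.5931 bits. No, they are not equal.

D_KL(P||Q) = Σ P(x) log₂(P(x)/Q(x))

Computing term by term:
  P(1)·log₂(P(1)/Q(1)) = 0.1422·log₂(0.1422/0.4437) = -0.23344
  P(2)·log₂(P(2)/Q(2)) = 0.6117·log₂(0.6117/0.5463) = 0.09979
  P(3)·log₂(P(3)/Q(3)) = 0.2461·log₂(0.2461/0.01) = 1.13727

D_KL(P||Q) = -0.23344 + 0.09979 + 1.13727 = 1.00362 ≈ 1.0036 bits

D_KL(Q||P) = Σ Q(x) log₂(Q(x)/P(x))

Computing term by term:
  Q(1)·log₂(Q(1)/P(1)) = 0.4437·log₂(0.4437/0.1422) = 0.72841
  Q(2)·log₂(Q(2)/P(2)) = 0.5463·log₂(0.5463/0.6117) = -0.08912
  Q(3)·log₂(Q(3)/P(3)) = 0.01·log₂(0.01/0.2461) = -0.04621

D_KL(Q||P) = 0.72841 - 0.08912 - 0.04621 = 0.59308 ≈ 0.5931 bits

These are NOT equal (difference: 0.4105 bits). KL divergence is asymmetric: D_KL(P||Q) ≠ D_KL(Q||P) in general.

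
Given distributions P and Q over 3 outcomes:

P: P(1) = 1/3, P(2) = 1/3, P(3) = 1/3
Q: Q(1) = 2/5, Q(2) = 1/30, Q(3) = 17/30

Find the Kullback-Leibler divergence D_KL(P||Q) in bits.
0.7645 bits

D_KL(P||Q) = Σ P(x) log₂(P(x)/Q(x))

Computing term by term:
  P(1)·log₂(P(1)/Q(1)) = (1/3)·log₂((1/3)/(2/5)) = -0.08768
  P(2)·log₂(P(2)/Q(2)) = (1/3)·log₂((1/3)/(1/30)) = 1.10731
  P(3)·log₂(P(3)/Q(3)) = (1/3)·log₂((1/3)/(17/30)) = -0.25518

D_KL(P||Q) = -0.08768 + 1.10731 - 0.25518 = 0.76445 ≈ 0.7645 bits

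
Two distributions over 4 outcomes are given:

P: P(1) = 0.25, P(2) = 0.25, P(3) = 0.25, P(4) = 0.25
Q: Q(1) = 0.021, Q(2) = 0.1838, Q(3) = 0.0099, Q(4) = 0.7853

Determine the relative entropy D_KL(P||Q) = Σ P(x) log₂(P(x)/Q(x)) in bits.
1.7561 bits

D_KL(P||Q) = Σ P(x) log₂(P(x)/Q(x))

Computing term by term:
  P(1)·log₂(P(1)/Q(1)) = 0.25·log₂(0.25/0.021) = 0.89337
  P(2)·log₂(P(2)/Q(2)) = 0.25·log₂(0.25/0.1838) = 0.11095
  P(3)·log₂(P(3)/Q(3)) = 0.25·log₂(0.25/0.0099) = 1.16459
  P(4)·log₂(P(4)/Q(4)) = 0.25·log₂(0.25/0.7853) = -0.41283

D_KL(P||Q) = 0.89337 + 0.11095 + 1.16459 - 0.41283 = 1.75608 ≈ 1.7561 bits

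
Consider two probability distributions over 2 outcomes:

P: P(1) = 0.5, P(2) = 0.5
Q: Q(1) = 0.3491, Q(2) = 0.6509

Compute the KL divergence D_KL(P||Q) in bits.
0.0689 bits

D_KL(P||Q) = Σ P(x) log₂(P(x)/Q(x))

Computing term by term:
  P(1)·log₂(P(1)/Q(1)) = 0.5·log₂(0.5/0.3491) = 0.25914
  P(2)·log₂(P(2)/Q(2)) = 0.5·log₂(0.5/0.6509) = -0.19025

D_KL(P||Q) = 0.25914 - 0.19025 = 0.06889 ≈ 0.0689 bits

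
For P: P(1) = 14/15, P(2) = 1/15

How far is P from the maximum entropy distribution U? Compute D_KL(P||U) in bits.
0.6466 bits

U(i) = 1/2 for all i

D_KL(P||U) = Σ P(x) log₂(P(x) / (1/2))
           = Σ P(x) log₂(P(x)) + log₂(2)
           = log₂(2) - H(P)

H(P) = -Σ P(x) log₂(P(x)):
  -P(1)·log₂(P(1)) = -(14/15)·log₂(14/15) = 0.09290
  -P(2)·log₂(P(2)) = -(1/15)·log₂(1/15) = 0.26046
H(P) = 0.09290 + 0.26046 = 0.35336 bits

log₂(2) = 1.00000 bits

D_KL(P||U) = 1.00000 - 0.35336 = 0.64664 ≈ 0.6466 bits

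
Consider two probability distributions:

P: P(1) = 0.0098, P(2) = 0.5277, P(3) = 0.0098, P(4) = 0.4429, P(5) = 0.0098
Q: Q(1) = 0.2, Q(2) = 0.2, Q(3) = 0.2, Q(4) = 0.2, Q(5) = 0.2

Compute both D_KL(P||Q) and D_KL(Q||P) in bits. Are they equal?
D_KL(P||Q) = 1.1187 bits, D_KL(Q||P) = 2.1013 bits. No, they are not equal.

D_KL(P||Q) = Σ P(x) log₂(P(x)/Q(x))

Computing term by term:
  P(1)·log₂(P(1)/Q(1)) = 0.0098·log₂(0.0098/0.2) = -0.04264
  P(2)·log₂(P(2)/Q(2)) = 0.5277·log₂(0.5277/0.2) = 0.73863
  P(3)·log₂(P(3)/Q(3)) = 0.0098·log₂(0.0098/0.2) = -0.04264
  P(4)·log₂(P(4)/Q(4)) = 0.4429·log₂(0.4429/0.2) = 0.50800
  P(5)·log₂(P(5)/Q(5)) = 0.0098·log₂(0.0098/0.2) = -0.04264

D_KL(P||Q) = -0.04264 + 0.73863 - 0.04264 + 0.50800 - 0.04264 = 1.11871 ≈ 1.1187 bits

D_KL(Q||P) = Σ Q(x) log₂(Q(x)/P(x))

Computing term by term:
  Q(1)·log₂(Q(1)/P(1)) = 0.2·log₂(0.2/0.0098) = 0.87021
  Q(2)·log₂(Q(2)/P(2)) = 0.2·log₂(0.2/0.5277) = -0.27994
  Q(3)·log₂(Q(3)/P(3)) = 0.2·log₂(0.2/0.0098) = 0.87021
  Q(4)·log₂(Q(4)/P(4)) = 0.2·log₂(0.2/0.4429) = -0.22940
  Q(5)·log₂(Q(5)/P(5)) = 0.2·log₂(0.2/0.0098) = 0.87021

D_KL(Q||P) = 0.87021 - 0.27994 + 0.87021 - 0.22940 + 0.87021 = 2.10129 ≈ 2.1013 bits

These are NOT equal (difference: 0.9826 bits). KL divergence is asymmetric: D_KL(P||Q) ≠ D_KL(Q||P) in general.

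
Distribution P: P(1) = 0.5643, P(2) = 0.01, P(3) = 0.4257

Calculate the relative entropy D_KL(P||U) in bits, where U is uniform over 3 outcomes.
0.5282 bits

U(i) = 1/3 for all i

D_KL(P||U) = Σ P(x) log₂(P(x) / (1/3))
           = Σ P(x) log₂(P(x)) + log₂(3)
           = log₂(3) - H(P)

H(P) = -Σ P(x) log₂(P(x)):
  -P(1)·log₂(P(1)) = -(0.5643)·log₂(0.5643) = 0.46581
  -P(2)·log₂(P(2)) = -(0.01)·log₂(0.01) = 0.06644
  -P(3)·log₂(P(3)) = -(0.4257)·log₂(0.4257) = 0.52450
H(P) = 0.46581 + 0.06644 + 0.52450 = 1.05675 bits

log₂(3) = 1.58496 bits

D_KL(P||U) = 1.58496 - 1.05675 = 0.52821 ≈ 0.5282 bits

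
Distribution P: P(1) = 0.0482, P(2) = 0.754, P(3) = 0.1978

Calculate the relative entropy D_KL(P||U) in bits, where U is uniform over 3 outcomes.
0.6045 bits

U(i) = 1/3 for all i

D_KL(P||U) = Σ P(x) log₂(P(x) / (1/3))
           = Σ P(x) log₂(P(x)) + log₂(3)
           = log₂(3) - H(P)

H(P) = -Σ P(x) log₂(P(x)):
  -P(1)·log₂(P(1)) = -(0.0482)·log₂(0.0482) = 0.21087
  -P(2)·log₂(P(2)) = -(0.754)·log₂(0.754) = 0.30715
  -P(3)·log₂(P(3)) = -(0.1978)·log₂(0.1978) = 0.46243
H(P) = 0.21087 + 0.30715 + 0.46243 = 0.98045 bits

log₂(3) = 1.58496 bits

D_KL(P||U) = 1.58496 - 0.98045 = 0.60451 ≈ 0.6045 bits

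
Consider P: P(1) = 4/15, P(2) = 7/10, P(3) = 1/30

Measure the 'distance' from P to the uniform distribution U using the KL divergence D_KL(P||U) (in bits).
0.5527 bits

U(i) = 1/3 for all i

D_KL(P||U) = Σ P(x) log₂(P(x) / (1/3))
           = Σ P(x) log₂(P(x)) + log₂(3)
           = log₂(3) - H(P)

H(P) = -Σ P(x) log₂(P(x)):
  -P(1)·log₂(P(1)) = -(4/15)·log₂(4/15) = 0.50850
  -P(2)·log₂(P(2)) = -(7/10)·log₂(7/10) = 0.36020
  -P(3)·log₂(P(3)) = -(1/30)·log₂(1/30) = 0.16356
H(P) = 0.50850 + 0.36020 + 0.16356 = 1.03226 bits

log₂(3) = 1.58496 bits

D_KL(P||U) = 1.58496 - 1.03226 = 0.55270 ≈ 0.5527 bits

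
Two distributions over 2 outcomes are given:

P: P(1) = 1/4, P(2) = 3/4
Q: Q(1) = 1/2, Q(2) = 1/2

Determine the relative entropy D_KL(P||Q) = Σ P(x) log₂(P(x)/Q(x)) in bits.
0.1887 bits

D_KL(P||Q) = Σ P(x) log₂(P(x)/Q(x))

Computing term by term:
  P(1)·log₂(P(1)/Q(1)) = (1/4)·log₂((1/4)/(1/2)) = -0.25000
  P(2)·log₂(P(2)/Q(2)) = (3/4)·log₂((3/4)/(1/2)) = 0.43872

D_KL(P||Q) = -0.25000 + 0.43872 = 0.18872 ≈ 0.1887 bits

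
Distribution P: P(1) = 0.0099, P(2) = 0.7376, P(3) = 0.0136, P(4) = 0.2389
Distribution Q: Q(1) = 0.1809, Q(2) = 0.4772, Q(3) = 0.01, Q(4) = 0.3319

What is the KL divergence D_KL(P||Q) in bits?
0.3146 bits

D_KL(P||Q) = Σ P(x) log₂(P(x)/Q(x))

Computing term by term:
  P(1)·log₂(P(1)/Q(1)) = 0.0099·log₂(0.0099/0.1809) = -0.04150
  P(2)·log₂(P(2)/Q(2)) = 0.7376·log₂(0.7376/0.4772) = 0.46339
  P(3)·log₂(P(3)/Q(3)) = 0.0136·log₂(0.0136/0.01) = 0.00603
  P(4)·log₂(P(4)/Q(4)) = 0.2389·log₂(0.2389/0.3319) = -0.11332

D_KL(P||Q) = -0.04150 + 0.46339 + 0.00603 - 0.11332 = 0.31460 ≈ 0.3146 bits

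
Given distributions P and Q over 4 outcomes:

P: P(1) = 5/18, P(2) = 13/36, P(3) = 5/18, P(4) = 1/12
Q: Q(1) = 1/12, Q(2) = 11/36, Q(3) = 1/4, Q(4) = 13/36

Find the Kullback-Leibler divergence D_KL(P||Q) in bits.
0.4355 bits

D_KL(P||Q) = Σ P(x) log₂(P(x)/Q(x))

Computing term by term:
  P(1)·log₂(P(1)/Q(1)) = (5/18)·log₂((5/18)/(1/12)) = 0.48249
  P(2)·log₂(P(2)/Q(2)) = (13/36)·log₂((13/36)/(11/36)) = 0.08703
  P(3)·log₂(P(3)/Q(3)) = (5/18)·log₂((5/18)/(1/4)) = 0.04222
  P(4)·log₂(P(4)/Q(4)) = (1/12)·log₂((1/12)/(13/36)) = -0.17629

D_KL(P||Q) = 0.48249 + 0.08703 + 0.04222 - 0.17629 = 0.43545 ≈ 0.4355 bits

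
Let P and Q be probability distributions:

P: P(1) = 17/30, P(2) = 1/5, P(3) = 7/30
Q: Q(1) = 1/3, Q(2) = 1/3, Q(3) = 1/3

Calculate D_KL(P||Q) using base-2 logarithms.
0.1663 bits

D_KL(P||Q) = Σ P(x) log₂(P(x)/Q(x))

Computing term by term:
  P(1)·log₂(P(1)/Q(1)) = (17/30)·log₂((17/30)/(1/3)) = 0.43380
  P(2)·log₂(P(2)/Q(2)) = (1/5)·log₂((1/5)/(1/3)) = -0.14739
  P(3)·log₂(P(3)/Q(3)) = (7/30)·log₂((7/30)/(1/3)) = -0.12007

D_KL(P||Q) = 0.43380 - 0.14739 - 0.12007 = 0.16634 ≈ 0.1663 bits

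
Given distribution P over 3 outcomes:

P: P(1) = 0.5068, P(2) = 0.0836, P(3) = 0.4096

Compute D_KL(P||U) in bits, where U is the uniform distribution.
0.2613 bits

U(i) = 1/3 for all i

D_KL(P||U) = Σ P(x) log₂(P(x) / (1/3))
           = Σ P(x) log₂(P(x)) + log₂(3)
           = log₂(3) - H(P)

H(P) = -Σ P(x) log₂(P(x)):
  -P(1)·log₂(P(1)) = -(0.5068)·log₂(0.5068) = 0.49692
  -P(2)·log₂(P(2)) = -(0.0836)·log₂(0.0836) = 0.29932
  -P(3)·log₂(P(3)) = -(0.4096)·log₂(0.4096) = 0.52745
H(P) = 0.49692 + 0.29932 + 0.52745 = 1.32369 bits

log₂(3) = 1.58496 bits

D_KL(P||U) = 1.58496 - 1.32369 = 0.26127 ≈ 0.2613 bits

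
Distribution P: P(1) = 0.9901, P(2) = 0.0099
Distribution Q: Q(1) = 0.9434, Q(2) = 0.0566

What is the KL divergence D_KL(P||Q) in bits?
0.0441 bits

D_KL(P||Q) = Σ P(x) log₂(P(x)/Q(x))

Computing term by term:
  P(1)·log₂(P(1)/Q(1)) = 0.9901·log₂(0.9901/0.9434) = 0.06901
  P(2)·log₂(P(2)/Q(2)) = 0.0099·log₂(0.0099/0.0566) = -0.02490

D_KL(P||Q) = 0.06901 - 0.02490 = 0.04411 ≈ 0.0441 bits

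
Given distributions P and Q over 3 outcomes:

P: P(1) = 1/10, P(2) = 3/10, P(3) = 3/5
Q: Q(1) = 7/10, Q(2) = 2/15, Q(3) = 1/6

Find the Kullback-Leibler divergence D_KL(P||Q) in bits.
1.1790 bits

D_KL(P||Q) = Σ P(x) log₂(P(x)/Q(x))

Computing term by term:
  P(1)·log₂(P(1)/Q(1)) = (1/10)·log₂((1/10)/(7/10)) = -0.28074
  P(2)·log₂(P(2)/Q(2)) = (3/10)·log₂((3/10)/(2/15)) = 0.35098
  P(3)·log₂(P(3)/Q(3)) = (3/5)·log₂((3/5)/(1/6)) = 1.10880

D_KL(P||Q) = -0.28074 + 0.35098 + 1.10880 = 1.17904 ≈ 1.1790 bits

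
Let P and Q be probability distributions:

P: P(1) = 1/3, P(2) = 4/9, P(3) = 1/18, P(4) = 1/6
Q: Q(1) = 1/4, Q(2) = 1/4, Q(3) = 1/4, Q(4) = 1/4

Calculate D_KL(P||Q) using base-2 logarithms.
0.2892 bits

D_KL(P||Q) = Σ P(x) log₂(P(x)/Q(x))

Computing term by term:
  P(1)·log₂(P(1)/Q(1)) = (1/3)·log₂((1/3)/(1/4)) = 0.13835
  P(2)·log₂(P(2)/Q(2)) = (4/9)·log₂((4/9)/(1/4)) = 0.36892
  P(3)·log₂(P(3)/Q(3)) = (1/18)·log₂((1/18)/(1/4)) = -0.12055
  P(4)·log₂(P(4)/Q(4)) = (1/6)·log₂((1/6)/(1/4)) = -0.09749

D_KL(P||Q) = 0.13835 + 0.36892 - 0.12055 - 0.09749 = 0.28923 ≈ 0.2892 bits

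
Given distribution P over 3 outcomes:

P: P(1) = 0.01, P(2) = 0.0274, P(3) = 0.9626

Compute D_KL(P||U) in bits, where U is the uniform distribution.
1.3234 bits

U(i) = 1/3 for all i

D_KL(P||U) = Σ P(x) log₂(P(x) / (1/3))
           = Σ P(x) log₂(P(x)) + log₂(3)
           = log₂(3) - H(P)

H(P) = -Σ P(x) log₂(P(x)):
  -P(1)·log₂(P(1)) = -(0.01)·log₂(0.01) = 0.06644
  -P(2)·log₂(P(2)) = -(0.0274)·log₂(0.0274) = 0.14220
  -P(3)·log₂(P(3)) = -(0.9626)·log₂(0.9626) = 0.05293
H(P) = 0.06644 + 0.14220 + 0.05293 = 0.26157 bits

log₂(3) = 1.58496 bits

D_KL(P||U) = 1.58496 - 0.26157 = 1.32339 ≈ 1.3234 bits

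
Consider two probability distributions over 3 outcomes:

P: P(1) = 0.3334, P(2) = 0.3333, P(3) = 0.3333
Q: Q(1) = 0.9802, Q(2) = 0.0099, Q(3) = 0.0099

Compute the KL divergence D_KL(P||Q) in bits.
2.8631 bits

D_KL(P||Q) = Σ P(x) log₂(P(x)/Q(x))

Computing term by term:
  P(1)·log₂(P(1)/Q(1)) = 0.3334·log₂(0.3334/0.9802) = -0.51871
  P(2)·log₂(P(2)/Q(2)) = 0.3333·log₂(0.3333/0.0099) = 1.69091
  P(3)·log₂(P(3)/Q(3)) = 0.3333·log₂(0.3333/0.0099) = 1.69091

D_KL(P||Q) = -0.51871 + 1.69091 + 1.69091 = 2.86311 ≈ 2.8631 bits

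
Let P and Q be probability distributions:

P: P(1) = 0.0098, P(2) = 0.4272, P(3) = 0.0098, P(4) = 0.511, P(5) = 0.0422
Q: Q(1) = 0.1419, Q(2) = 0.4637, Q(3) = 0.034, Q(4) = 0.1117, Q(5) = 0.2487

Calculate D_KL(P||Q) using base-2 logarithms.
0.9071 bits

D_KL(P||Q) = Σ P(x) log₂(P(x)/Q(x))

Computing term by term:
  P(1)·log₂(P(1)/Q(1)) = 0.0098·log₂(0.0098/0.1419) = -0.03779
  P(2)·log₂(P(2)/Q(2)) = 0.4272·log₂(0.4272/0.4637) = -0.05053
  P(3)·log₂(P(3)/Q(3)) = 0.0098·log₂(0.0098/0.034) = -0.01759
  P(4)·log₂(P(4)/Q(4)) = 0.511·log₂(0.511/0.1117) = 1.12098
  P(5)·log₂(P(5)/Q(5)) = 0.0422·log₂(0.0422/0.2487) = -0.10799

D_KL(P||Q) = -0.03779 - 0.05053 - 0.01759 + 1.12098 - 0.10799 = 0.90708 ≈ 0.9071 bits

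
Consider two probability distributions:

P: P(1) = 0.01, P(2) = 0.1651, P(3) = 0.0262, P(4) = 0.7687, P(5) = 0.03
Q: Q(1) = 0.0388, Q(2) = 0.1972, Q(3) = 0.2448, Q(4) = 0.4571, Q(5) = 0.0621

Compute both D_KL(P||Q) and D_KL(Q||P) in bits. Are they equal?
D_KL(P||Q) = 0.3986 bits, D_KL(Q||P) = 0.6381 bits. No, they are not equal.

D_KL(P||Q) = Σ P(x) log₂(P(x)/Q(x))

Computing term by term:
  P(1)·log₂(P(1)/Q(1)) = 0.01·log₂(0.01/0.0388) = -0.01956
  P(2)·log₂(P(2)/Q(2)) = 0.1651·log₂(0.1651/0.1972) = -0.04232
  P(3)·log₂(P(3)/Q(3)) = 0.0262·log₂(0.0262/0.2448) = -0.08447
  P(4)·log₂(P(4)/Q(4)) = 0.7687·log₂(0.7687/0.4571) = 0.57646
  P(5)·log₂(P(5)/Q(5)) = 0.03·log₂(0.03/0.0621) = -0.03149

D_KL(P||Q) = -0.01956 - 0.04232 - 0.08447 + 0.57646 - 0.03149 = 0.39862 ≈ 0.3986 bits

D_KL(Q||P) = Σ Q(x) log₂(Q(x)/P(x))

Computing term by term:
  Q(1)·log₂(Q(1)/P(1)) = 0.0388·log₂(0.0388/0.01) = 0.07589
  Q(2)·log₂(Q(2)/P(2)) = 0.1972·log₂(0.1972/0.1651) = 0.05055
  Q(3)·log₂(Q(3)/P(3)) = 0.2448·log₂(0.2448/0.0262) = 0.78923
  Q(4)·log₂(Q(4)/P(4)) = 0.4571·log₂(0.4571/0.7687) = -0.34278
  Q(5)·log₂(Q(5)/P(5)) = 0.0621·log₂(0.0621/0.03) = 0.06518

D_KL(Q||P) = 0.07589 + 0.05055 + 0.78923 - 0.34278 + 0.06518 = 0.63807 ≈ 0.6381 bits

These are NOT equal (difference: 0.2395 bits). KL divergence is asymmetric: D_KL(P||Q) ≠ D_KL(Q||P) in general.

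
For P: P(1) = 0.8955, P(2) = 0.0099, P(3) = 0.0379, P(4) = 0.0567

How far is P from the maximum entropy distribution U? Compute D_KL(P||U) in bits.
1.3778 bits

U(i) = 1/4 for all i

D_KL(P||U) = Σ P(x) log₂(P(x) / (1/4))
           = Σ P(x) log₂(P(x)) + log₂(4)
           = log₂(4) - H(P)

H(P) = -Σ P(x) log₂(P(x)):
  -P(1)·log₂(P(1)) = -(0.8955)·log₂(0.8955) = 0.14259
  -P(2)·log₂(P(2)) = -(0.0099)·log₂(0.0099) = 0.06592
  -P(3)·log₂(P(3)) = -(0.0379)·log₂(0.0379) = 0.17895
  -P(4)·log₂(P(4)) = -(0.0567)·log₂(0.0567) = 0.23477
H(P) = 0.14259 + 0.06592 + 0.17895 + 0.23477 = 0.62223 bits

log₂(4) = 2.00000 bits

D_KL(P||U) = 2.00000 - 0.62223 = 1.37777 ≈ 1.3778 bits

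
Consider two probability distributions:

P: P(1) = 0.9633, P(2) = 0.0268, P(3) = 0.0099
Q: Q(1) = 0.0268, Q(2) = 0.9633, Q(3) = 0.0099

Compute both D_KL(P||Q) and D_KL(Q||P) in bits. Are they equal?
D_KL(P||Q) = 4.8395 bits, D_KL(Q||P) = 4.8395 bits. Yes, in this case they are equal (although KL divergence is not symmetric in general).

D_KL(P||Q) = Σ P(x) log₂(P(x)/Q(x))

Computing term by term:
  P(1)·log₂(P(1)/Q(1)) = 0.9633·log₂(0.9633/0.0268) = 4.97803
  P(2)·log₂(P(2)/Q(2)) = 0.0268·log₂(0.0268/0.9633) = -0.13849
  P(3)·log₂(P(3)/Q(3)) = 0.0099·log₂(0.0099/0.0099) = 0.00000

D_KL(P||Q) = 4.97803 - 0.13849 + 0.00000 = 4.83954 ≈ 4.8395 bits

D_KL(Q||P) = Σ Q(x) log₂(Q(x)/P(x))

Computing term by term:
  Q(1)·log₂(Q(1)/P(1)) = 0.0268·log₂(0.0268/0.9633) = -0.13849
  Q(2)·log₂(Q(2)/P(2)) = 0.9633·log₂(0.9633/0.0268) = 4.97803
  Q(3)·log₂(Q(3)/P(3)) = 0.0099·log₂(0.0099/0.0099) = 0.00000

D_KL(Q||P) = -0.13849 + 4.97803 + 0.00000 = 4.83954 ≈ 4.8395 bits

These ARE equal here. Q is P with outcomes relabeled (Q(1) = P(2), Q(2) = P(1)) by a relabeling that is its own inverse, so the two sums contain exactly the same terms in a different order. This is a special case — KL divergence is not symmetric in general: D_KL(P||Q) ≠ D_KL(Q||P) for most P, Q.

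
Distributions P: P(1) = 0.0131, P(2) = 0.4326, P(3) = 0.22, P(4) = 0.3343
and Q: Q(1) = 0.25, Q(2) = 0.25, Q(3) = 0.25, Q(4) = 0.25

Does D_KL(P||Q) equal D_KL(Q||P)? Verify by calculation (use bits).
D_KL(P||Q) = 0.3861 bits, D_KL(Q||P) = 0.8071 bits. No — D_KL(P||Q) ≠ D_KL(Q||P) for this pair.

D_KL(P||Q) = Σ P(x) log₂(P(x)/Q(x))

Computing term by term:
  P(1)·log₂(P(1)/Q(1)) = 0.0131·log₂(0.0131/0.25) = -0.05573
  P(2)·log₂(P(2)/Q(2)) = 0.4326·log₂(0.4326/0.25) = 0.34223
  P(3)·log₂(P(3)/Q(3)) = 0.22·log₂(0.22/0.25) = -0.04057
  P(4)·log₂(P(4)/Q(4)) = 0.3343·log₂(0.3343/0.25) = 0.14014

D_KL(P||Q) = -0.05573 + 0.34223 - 0.04057 + 0.14014 = 0.38607 ≈ 0.3861 bits

D_KL(Q||P) = Σ Q(x) log₂(Q(x)/P(x))

Computing term by term:
  Q(1)·log₂(Q(1)/P(1)) = 0.25·log₂(0.25/0.0131) = 1.06357
  Q(2)·log₂(Q(2)/P(2)) = 0.25·log₂(0.25/0.4326) = -0.19778
  Q(3)·log₂(Q(3)/P(3)) = 0.25·log₂(0.25/0.22) = 0.04611
  Q(4)·log₂(Q(4)/P(4)) = 0.25·log₂(0.25/0.3343) = -0.10480

D_KL(Q||P) = 1.06357 - 0.19778 + 0.04611 - 0.10480 = 0.80710 ≈ 0.8071 bits

These are NOT equal (difference: 0.4210 bits). KL divergence is asymmetric: D_KL(P||Q) ≠ D_KL(Q||P) in general.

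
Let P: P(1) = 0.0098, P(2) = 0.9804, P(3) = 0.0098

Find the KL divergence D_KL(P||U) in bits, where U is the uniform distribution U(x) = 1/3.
1.4262 bits

U(i) = 1/3 for all i

D_KL(P||U) = Σ P(x) log₂(P(x) / (1/3))
           = Σ P(x) log₂(P(x)) + log₂(3)
           = log₂(3) - H(P)

H(P) = -Σ P(x) log₂(P(x)):
  -P(1)·log₂(P(1)) = -(0.0098)·log₂(0.0098) = 0.06540
  -P(2)·log₂(P(2)) = -(0.9804)·log₂(0.9804) = 0.02800
  -P(3)·log₂(P(3)) = -(0.0098)·log₂(0.0098) = 0.06540
H(P) = 0.06540 + 0.02800 + 0.06540 = 0.15880 bits

log₂(3) = 1.58496 bits

D_KL(P||U) = 1.58496 - 0.15880 = 1.42616 ≈ 1.4262 bits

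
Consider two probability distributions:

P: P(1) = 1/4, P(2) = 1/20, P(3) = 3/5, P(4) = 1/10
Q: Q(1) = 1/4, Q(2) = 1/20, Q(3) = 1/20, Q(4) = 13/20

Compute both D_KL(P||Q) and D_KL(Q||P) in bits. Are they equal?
D_KL(P||Q) = 1.8809 bits, D_KL(Q||P) = 1.5760 bits. No, they are not equal.

D_KL(P||Q) = Σ P(x) log₂(P(x)/Q(x))

Computing term by term:
  P(1)·log₂(P(1)/Q(1)) = (1/4)·log₂((1/4)/(1/4)) = 0.00000
  P(2)·log₂(P(2)/Q(2)) = (1/20)·log₂((1/20)/(1/20)) = 0.00000
  P(3)·log₂(P(3)/Q(3)) = (3/5)·log₂((3/5)/(1/20)) = 2.15098
  P(4)·log₂(P(4)/Q(4)) = (1/10)·log₂((1/10)/(13/20)) = -0.27004

D_KL(P||Q) = 0.00000 + 0.00000 + 2.15098 - 0.27004 = 1.88094 ≈ 1.8809 bits

D_KL(Q||P) = Σ Q(x) log₂(Q(x)/P(x))

Computing term by term:
  Q(1)·log₂(Q(1)/P(1)) = (1/4)·log₂((1/4)/(1/4)) = 0.00000
  Q(2)·log₂(Q(2)/P(2)) = (1/20)·log₂((1/20)/(1/20)) = 0.00000
  Q(3)·log₂(Q(3)/P(3)) = (1/20)·log₂((1/20)/(3/5)) = -0.17925
  Q(4)·log₂(Q(4)/P(4)) = (13/20)·log₂((13/20)/(1/10)) = 1.75529

D_KL(Q||P) = 0.00000 + 0.00000 - 0.17925 + 1.75529 = 1.57604 ≈ 1.5760 bits

These are NOT equal (difference: 0.3049 bits). KL divergence is asymmetric: D_KL(P||Q) ≠ D_KL(Q||P) in general.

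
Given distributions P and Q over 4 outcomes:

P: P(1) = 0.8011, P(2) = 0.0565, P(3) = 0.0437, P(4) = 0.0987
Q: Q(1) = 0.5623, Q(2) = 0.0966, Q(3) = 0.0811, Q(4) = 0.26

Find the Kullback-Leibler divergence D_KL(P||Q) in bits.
0.1885 bits

D_KL(P||Q) = Σ P(x) log₂(P(x)/Q(x))

Computing term by term:
  P(1)·log₂(P(1)/Q(1)) = 0.8011·log₂(0.8011/0.5623) = 0.40908
  P(2)·log₂(P(2)/Q(2)) = 0.0565·log₂(0.0565/0.0966) = -0.04372
  P(3)·log₂(P(3)/Q(3)) = 0.0437·log₂(0.0437/0.0811) = -0.03898
  P(4)·log₂(P(4)/Q(4)) = 0.0987·log₂(0.0987/0.26) = -0.13792

D_KL(P||Q) = 0.40908 - 0.04372 - 0.03898 - 0.13792 = 0.18846 ≈ 0.1885 bits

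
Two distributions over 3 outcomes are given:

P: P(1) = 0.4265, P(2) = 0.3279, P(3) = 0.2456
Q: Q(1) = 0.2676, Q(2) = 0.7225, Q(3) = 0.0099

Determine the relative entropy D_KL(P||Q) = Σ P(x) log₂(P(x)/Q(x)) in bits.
1.0509 bits

D_KL(P||Q) = Σ P(x) log₂(P(x)/Q(x))

Computing term by term:
  P(1)·log₂(P(1)/Q(1)) = 0.4265·log₂(0.4265/0.2676) = 0.28681
  P(2)·log₂(P(2)/Q(2)) = 0.3279·log₂(0.3279/0.7225) = -0.37372
  P(3)·log₂(P(3)/Q(3)) = 0.2456·log₂(0.2456/0.0099) = 1.13780

D_KL(P||Q) = 0.28681 - 0.37372 + 1.13780 = 1.05089 ≈ 1.0509 bits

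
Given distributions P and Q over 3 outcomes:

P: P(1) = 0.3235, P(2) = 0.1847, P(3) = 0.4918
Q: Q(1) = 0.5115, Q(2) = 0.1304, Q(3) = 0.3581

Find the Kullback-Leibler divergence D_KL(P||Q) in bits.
0.1040 bits

D_KL(P||Q) = Σ P(x) log₂(P(x)/Q(x))

Computing term by term:
  P(1)·log₂(P(1)/Q(1)) = 0.3235·log₂(0.3235/0.5115) = -0.21382
  P(2)·log₂(P(2)/Q(2)) = 0.1847·log₂(0.1847/0.1304) = 0.09276
  P(3)·log₂(P(3)/Q(3)) = 0.4918·log₂(0.4918/0.3581) = 0.22510

D_KL(P||Q) = -0.21382 + 0.09276 + 0.22510 = 0.10404 ≈ 0.1040 bits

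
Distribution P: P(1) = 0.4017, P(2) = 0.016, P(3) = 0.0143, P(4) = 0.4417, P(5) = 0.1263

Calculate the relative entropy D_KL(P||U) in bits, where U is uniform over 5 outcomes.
0.7126 bits

U(i) = 1/5 for all i

D_KL(P||U) = Σ P(x) log₂(P(x) / (1/5))
           = Σ P(x) log₂(P(x)) + log₂(5)
           = log₂(5) - H(P)

H(P) = -Σ P(x) log₂(P(x)):
  -P(1)·log₂(P(1)) = -(0.4017)·log₂(0.4017) = 0.52856
  -P(2)·log₂(P(2)) = -(0.016)·log₂(0.016) = 0.09545
  -P(3)·log₂(P(3)) = -(0.0143)·log₂(0.0143) = 0.08763
  -P(4)·log₂(P(4)) = -(0.4417)·log₂(0.4417) = 0.52070
  -P(5)·log₂(P(5)) = -(0.1263)·log₂(0.1263) = 0.37701
H(P) = 0.52856 + 0.09545 + 0.08763 + 0.52070 + 0.37701 = 1.60935 bits

log₂(5) = 2.32193 bits

D_KL(P||U) = 2.32193 - 1.60935 = 0.71258 ≈ 0.7126 bits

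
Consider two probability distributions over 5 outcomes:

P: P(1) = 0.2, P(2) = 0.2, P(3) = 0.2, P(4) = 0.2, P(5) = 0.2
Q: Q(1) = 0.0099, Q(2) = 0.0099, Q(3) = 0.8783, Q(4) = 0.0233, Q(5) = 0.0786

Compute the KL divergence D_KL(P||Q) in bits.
2.1974 bits

D_KL(P||Q) = Σ P(x) log₂(P(x)/Q(x))

Computing term by term:
  P(1)·log₂(P(1)/Q(1)) = 0.2·log₂(0.2/0.0099) = 0.86729
  P(2)·log₂(P(2)/Q(2)) = 0.2·log₂(0.2/0.0099) = 0.86729
  P(3)·log₂(P(3)/Q(3)) = 0.2·log₂(0.2/0.8783) = -0.42694
  P(4)·log₂(P(4)/Q(4)) = 0.2·log₂(0.2/0.0233) = 0.62032
  P(5)·log₂(P(5)/Q(5)) = 0.2·log₂(0.2/0.0786) = 0.26948

D_KL(P||Q) = 0.86729 + 0.86729 - 0.42694 + 0.62032 + 0.26948 = 2.19744 ≈ 2.1974 bits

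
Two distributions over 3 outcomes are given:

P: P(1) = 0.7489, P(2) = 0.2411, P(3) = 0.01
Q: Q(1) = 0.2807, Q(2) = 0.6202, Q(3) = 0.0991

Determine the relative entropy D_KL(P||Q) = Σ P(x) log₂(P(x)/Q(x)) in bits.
0.6985 bits

D_KL(P||Q) = Σ P(x) log₂(P(x)/Q(x))

Computing term by term:
  P(1)·log₂(P(1)/Q(1)) = 0.7489·log₂(0.7489/0.2807) = 1.06025
  P(2)·log₂(P(2)/Q(2)) = 0.2411·log₂(0.2411/0.6202) = -0.32864
  P(3)·log₂(P(3)/Q(3)) = 0.01·log₂(0.01/0.0991) = -0.03309

D_KL(P||Q) = 1.06025 - 0.32864 - 0.03309 = 0.69852 ≈ 0.6985 bits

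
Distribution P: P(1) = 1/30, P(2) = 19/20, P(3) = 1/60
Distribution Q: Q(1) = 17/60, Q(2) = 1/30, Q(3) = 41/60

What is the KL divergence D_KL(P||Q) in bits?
4.3990 bits

D_KL(P||Q) = Σ P(x) log₂(P(x)/Q(x))

Computing term by term:
  P(1)·log₂(P(1)/Q(1)) = (1/30)·log₂((1/30)/(17/60)) = -0.10292
  P(2)·log₂(P(2)/Q(2)) = (19/20)·log₂((19/20)/(1/30)) = 4.59125
  P(3)·log₂(P(3)/Q(3)) = (1/60)·log₂((1/60)/(41/60)) = -0.08929

D_KL(P||Q) = -0.10292 + 4.59125 - 0.08929 = 4.39904 ≈ 4.3990 bits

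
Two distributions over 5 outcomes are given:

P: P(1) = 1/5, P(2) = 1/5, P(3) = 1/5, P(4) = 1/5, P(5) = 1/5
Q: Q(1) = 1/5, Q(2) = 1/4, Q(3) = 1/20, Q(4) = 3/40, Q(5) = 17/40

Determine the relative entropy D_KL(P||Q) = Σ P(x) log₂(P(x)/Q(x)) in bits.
0.4011 bits

D_KL(P||Q) = Σ P(x) log₂(P(x)/Q(x))

Computing term by term:
  P(1)·log₂(P(1)/Q(1)) = (1/5)·log₂((1/5)/(1/5)) = 0.00000
  P(2)·log₂(P(2)/Q(2)) = (1/5)·log₂((1/5)/(1/4)) = -0.06439
  P(3)·log₂(P(3)/Q(3)) = (1/5)·log₂((1/5)/(1/20)) = 0.40000
  P(4)·log₂(P(4)/Q(4)) = (1/5)·log₂((1/5)/(3/40)) = 0.28301
  P(5)·log₂(P(5)/Q(5)) = (1/5)·log₂((1/5)/(17/40)) = -0.21749

D_KL(P||Q) = 0.00000 - 0.06439 + 0.40000 + 0.28301 - 0.21749 = 0.40113 ≈ 0.4011 bits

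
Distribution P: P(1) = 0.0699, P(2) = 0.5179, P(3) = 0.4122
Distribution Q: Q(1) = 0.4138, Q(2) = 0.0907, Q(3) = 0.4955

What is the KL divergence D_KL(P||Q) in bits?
1.0130 bits

D_KL(P||Q) = Σ P(x) log₂(P(x)/Q(x))

Computing term by term:
  P(1)·log₂(P(1)/Q(1)) = 0.0699·log₂(0.0699/0.4138) = -0.17933
  P(2)·log₂(P(2)/Q(2)) = 0.5179·log₂(0.5179/0.0907) = 1.30174
  P(3)·log₂(P(3)/Q(3)) = 0.4122·log₂(0.4122/0.4955) = -0.10946

D_KL(P||Q) = -0.17933 + 1.30174 - 0.10946 = 1.01295 ≈ 1.0130 bits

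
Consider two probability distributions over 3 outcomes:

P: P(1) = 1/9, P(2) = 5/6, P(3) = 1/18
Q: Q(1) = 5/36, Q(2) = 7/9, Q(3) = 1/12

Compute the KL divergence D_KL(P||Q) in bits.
0.0147 bits

D_KL(P||Q) = Σ P(x) log₂(P(x)/Q(x))

Computing term by term:
  P(1)·log₂(P(1)/Q(1)) = (1/9)·log₂((1/9)/(5/36)) = -0.03577
  P(2)·log₂(P(2)/Q(2)) = (5/6)·log₂((5/6)/(7/9)) = 0.08295
  P(3)·log₂(P(3)/Q(3)) = (1/18)·log₂((1/18)/(1/12)) = -0.03250

D_KL(P||Q) = -0.03577 + 0.08295 - 0.03250 = 0.01468 ≈ 0.0147 bits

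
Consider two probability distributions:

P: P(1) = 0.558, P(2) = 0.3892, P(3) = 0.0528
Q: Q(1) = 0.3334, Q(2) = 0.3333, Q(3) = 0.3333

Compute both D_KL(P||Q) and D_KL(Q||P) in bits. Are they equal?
D_KL(P||Q) = 0.3613 bits, D_KL(Q||P) = 0.5637 bits. No, they are not equal.

D_KL(P||Q) = Σ P(x) log₂(P(x)/Q(x))

Computing term by term:
  P(1)·log₂(P(1)/Q(1)) = 0.558·log₂(0.558/0.3334) = 0.41460
  P(2)·log₂(P(2)/Q(2)) = 0.3892·log₂(0.3892/0.3333) = 0.08706
  P(3)·log₂(P(3)/Q(3)) = 0.0528·log₂(0.0528/0.3333) = -0.14035

D_KL(P||Q) = 0.41460 + 0.08706 - 0.14035 = 0.36131 ≈ 0.3613 bits

D_KL(Q||P) = Σ Q(x) log₂(Q(x)/P(x))

Computing term by term:
  Q(1)·log₂(Q(1)/P(1)) = 0.3334·log₂(0.3334/0.558) = -0.24772
  Q(2)·log₂(Q(2)/P(2)) = 0.3333·log₂(0.3333/0.3892) = -0.07456
  Q(3)·log₂(Q(3)/P(3)) = 0.3333·log₂(0.3333/0.0528) = 0.88598

D_KL(Q||P) = -0.24772 - 0.07456 + 0.88598 = 0.56370 ≈ 0.5637 bits

These are NOT equal (difference: 0.2024 bits). KL divergence is asymmetric: D_KL(P||Q) ≠ D_KL(Q||P) in general.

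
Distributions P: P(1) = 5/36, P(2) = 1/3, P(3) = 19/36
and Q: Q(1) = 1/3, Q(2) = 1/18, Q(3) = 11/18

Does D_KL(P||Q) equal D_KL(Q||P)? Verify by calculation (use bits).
D_KL(P||Q) = 0.5746 bits, D_KL(Q||P) = 0.4067 bits. No — D_KL(P||Q) ≠ D_KL(Q||P) for this pair.

D_KL(P||Q) = Σ P(x) log₂(P(x)/Q(x))

Computing term by term:
  P(1)·log₂(P(1)/Q(1)) = (5/36)·log₂((5/36)/(1/3)) = -0.17542
  P(2)·log₂(P(2)/Q(2)) = (1/3)·log₂((1/3)/(1/18)) = 0.86165
  P(3)·log₂(P(3)/Q(3)) = (19/36)·log₂((19/36)/(11/18)) = -0.11163

D_KL(P||Q) = -0.17542 + 0.86165 - 0.11163 = 0.57460 ≈ 0.5746 bits

D_KL(Q||P) = Σ Q(x) log₂(Q(x)/P(x))

Computing term by term:
  Q(1)·log₂(Q(1)/P(1)) = (1/3)·log₂((1/3)/(5/36)) = 0.42101
  Q(2)·log₂(Q(2)/P(2)) = (1/18)·log₂((1/18)/(1/3)) = -0.14361
  Q(3)·log₂(Q(3)/P(3)) = (11/18)·log₂((11/18)/(19/36)) = 0.12925

D_KL(Q||P) = 0.42101 - 0.14361 + 0.12925 = 0.40665 ≈ 0.4067 bits

These are NOT equal (difference: 0.1679 bits). KL divergence is asymmetric: D_KL(P||Q) ≠ D_KL(Q||P) in general.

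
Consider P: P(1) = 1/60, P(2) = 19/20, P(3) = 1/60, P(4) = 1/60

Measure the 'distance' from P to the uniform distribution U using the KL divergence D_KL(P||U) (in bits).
1.6344 bits

U(i) = 1/4 for all i

D_KL(P||U) = Σ P(x) log₂(P(x) / (1/4))
           = Σ P(x) log₂(P(x)) + log₂(4)
           = log₂(4) - H(P)

H(P) = -Σ P(x) log₂(P(x)):
  -P(1)·log₂(P(1)) = -(1/60)·log₂(1/60) = 0.09845
  -P(2)·log₂(P(2)) = -(19/20)·log₂(19/20) = 0.07030
  -P(3)·log₂(P(3)) = -(1/60)·log₂(1/60) = 0.09845
  -P(4)·log₂(P(4)) = -(1/60)·log₂(1/60) = 0.09845
H(P) = 0.09845 + 0.07030 + 0.09845 + 0.09845 = 0.36565 bits

log₂(4) = 2.00000 bits

D_KL(P||U) = 2.00000 - 0.36565 = 1.63435 ≈ 1.6344 bits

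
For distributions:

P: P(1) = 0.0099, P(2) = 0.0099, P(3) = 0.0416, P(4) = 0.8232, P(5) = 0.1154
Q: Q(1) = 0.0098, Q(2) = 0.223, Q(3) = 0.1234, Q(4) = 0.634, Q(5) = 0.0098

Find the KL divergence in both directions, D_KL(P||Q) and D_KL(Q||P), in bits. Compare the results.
D_KL(P||Q) = 0.6111 bits, D_KL(Q||P) = 0.9217 bits. D_KL(Q||P) is larger than D_KL(P||Q) by 0.3106 bits; the two directions differ.

D_KL(P||Q) = Σ P(x) log₂(P(x)/Q(x))

Computing term by term:
  P(1)·log₂(P(1)/Q(1)) = 0.0099·log₂(0.0099/0.0098) = 0.00015
  P(2)·log₂(P(2)/Q(2)) = 0.0099·log₂(0.0099/0.223) = -0.04449
  P(3)·log₂(P(3)/Q(3)) = 0.0416·log₂(0.0416/0.1234) = -0.06526
  P(4)·log₂(P(4)/Q(4)) = 0.8232·log₂(0.8232/0.634) = 0.31015
  P(5)·log₂(P(5)/Q(5)) = 0.1154·log₂(0.1154/0.0098) = 0.41056

D_KL(P||Q) = 0.00015 - 0.04449 - 0.06526 + 0.31015 + 0.41056 = 0.61111 ≈ 0.6111 bits

D_KL(Q||P) = Σ Q(x) log₂(Q(x)/P(x))

Computing term by term:
  Q(1)·log₂(Q(1)/P(1)) = 0.0098·log₂(0.0098/0.0099) = -0.00014
  Q(2)·log₂(Q(2)/P(2)) = 0.223·log₂(0.223/0.0099) = 1.00204
  Q(3)·log₂(Q(3)/P(3)) = 0.1234·log₂(0.1234/0.0416) = 0.19358
  Q(4)·log₂(Q(4)/P(4)) = 0.634·log₂(0.634/0.8232) = -0.23887
  Q(5)·log₂(Q(5)/P(5)) = 0.0098·log₂(0.0098/0.1154) = -0.03487

D_KL(Q||P) = -0.00014 + 1.00204 + 0.19358 - 0.23887 - 0.03487 = 0.92174 ≈ 0.9217 bits

These are NOT equal (difference: 0.3106 bits). KL divergence is asymmetric: D_KL(P||Q) ≠ D_KL(Q||P) in general.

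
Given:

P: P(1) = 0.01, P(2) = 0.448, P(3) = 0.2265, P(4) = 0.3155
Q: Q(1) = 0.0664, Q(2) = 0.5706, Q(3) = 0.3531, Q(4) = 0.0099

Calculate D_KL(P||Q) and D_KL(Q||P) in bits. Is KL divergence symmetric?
D_KL(P||Q) = 1.2469 bits, D_KL(Q||P) = 0.5572 bits. No, KL divergence is not symmetric.

D_KL(P||Q) = Σ P(x) log₂(P(x)/Q(x))

Computing term by term:
  P(1)·log₂(P(1)/Q(1)) = 0.01·log₂(0.01/0.0664) = -0.02731
  P(2)·log₂(P(2)/Q(2)) = 0.448·log₂(0.448/0.5706) = -0.15634
  P(3)·log₂(P(3)/Q(3)) = 0.2265·log₂(0.2265/0.3531) = -0.14509
  P(4)·log₂(P(4)/Q(4)) = 0.3155·log₂(0.3155/0.0099) = 1.57563

D_KL(P||Q) = -0.02731 - 0.15634 - 0.14509 + 1.57563 = 1.24689 ≈ 1.2469 bits

D_KL(Q||P) = Σ Q(x) log₂(Q(x)/P(x))

Computing term by term:
  Q(1)·log₂(Q(1)/P(1)) = 0.0664·log₂(0.0664/0.01) = 0.18135
  Q(2)·log₂(Q(2)/P(2)) = 0.5706·log₂(0.5706/0.448) = 0.19913
  Q(3)·log₂(Q(3)/P(3)) = 0.3531·log₂(0.3531/0.2265) = 0.22618
  Q(4)·log₂(Q(4)/P(4)) = 0.0099·log₂(0.0099/0.3155) = -0.04944

D_KL(Q||P) = 0.18135 + 0.19913 + 0.22618 - 0.04944 = 0.55722 ≈ 0.5572 bits

These are NOT equal (difference: 0.6897 bits). KL divergence is asymmetric: D_KL(P||Q) ≠ D_KL(Q||P) in general.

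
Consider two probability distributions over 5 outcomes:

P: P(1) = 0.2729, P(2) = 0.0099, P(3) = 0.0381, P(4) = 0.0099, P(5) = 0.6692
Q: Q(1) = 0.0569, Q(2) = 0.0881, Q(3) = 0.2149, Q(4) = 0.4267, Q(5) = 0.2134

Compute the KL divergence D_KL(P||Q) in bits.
1.5406 bits

D_KL(P||Q) = Σ P(x) log₂(P(x)/Q(x))

Computing term by term:
  P(1)·log₂(P(1)/Q(1)) = 0.2729·log₂(0.2729/0.0569) = 0.61726
  P(2)·log₂(P(2)/Q(2)) = 0.0099·log₂(0.0099/0.0881) = -0.03122
  P(3)·log₂(P(3)/Q(3)) = 0.0381·log₂(0.0381/0.2149) = -0.09509
  P(4)·log₂(P(4)/Q(4)) = 0.0099·log₂(0.0099/0.4267) = -0.05375
  P(5)·log₂(P(5)/Q(5)) = 0.6692·log₂(0.6692/0.2134) = 1.10343

D_KL(P||Q) = 0.61726 - 0.03122 - 0.09509 - 0.05375 + 1.10343 = 1.54063 ≈ 1.5406 bits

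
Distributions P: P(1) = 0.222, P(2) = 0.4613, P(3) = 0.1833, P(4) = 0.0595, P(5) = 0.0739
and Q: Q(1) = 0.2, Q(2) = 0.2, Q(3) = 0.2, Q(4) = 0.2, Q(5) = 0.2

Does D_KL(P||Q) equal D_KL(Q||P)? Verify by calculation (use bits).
D_KL(P||Q) = 0.3563 bits, D_KL(Q||P) = 0.3910 bits. No — D_KL(P||Q) ≠ D_KL(Q||P) for this pair.

D_KL(P||Q) = Σ P(x) log₂(P(x)/Q(x))

Computing term by term:
  P(1)·log₂(P(1)/Q(1)) = 0.222·log₂(0.222/0.2) = 0.03342
  P(2)·log₂(P(2)/Q(2)) = 0.4613·log₂(0.4613/0.2) = 0.55619
  P(3)·log₂(P(3)/Q(3)) = 0.1833·log₂(0.1833/0.2) = -0.02306
  P(4)·log₂(P(4)/Q(4)) = 0.0595·log₂(0.0595/0.2) = -0.10407
  P(5)·log₂(P(5)/Q(5)) = 0.0739·log₂(0.0739/0.2) = -0.10615

D_KL(P||Q) = 0.03342 + 0.55619 - 0.02306 - 0.10407 - 0.10615 = 0.35633 ≈ 0.3563 bits

D_KL(Q||P) = Σ Q(x) log₂(Q(x)/P(x))

Computing term by term:
  Q(1)·log₂(Q(1)/P(1)) = 0.2·log₂(0.2/0.222) = -0.03011
  Q(2)·log₂(Q(2)/P(2)) = 0.2·log₂(0.2/0.4613) = -0.24114
  Q(3)·log₂(Q(3)/P(3)) = 0.2·log₂(0.2/0.1833) = 0.02516
  Q(4)·log₂(Q(4)/P(4)) = 0.2·log₂(0.2/0.0595) = 0.34981
  Q(5)·log₂(Q(5)/P(5)) = 0.2·log₂(0.2/0.0739) = 0.28727

D_KL(Q||P) = -0.03011 - 0.24114 + 0.02516 + 0.34981 + 0.28727 = 0.39099 ≈ 0.3910 bits

These are NOT equal (difference: 0.0347 bits). KL divergence is asymmetric: D_KL(P||Q) ≠ D_KL(Q||P) in general.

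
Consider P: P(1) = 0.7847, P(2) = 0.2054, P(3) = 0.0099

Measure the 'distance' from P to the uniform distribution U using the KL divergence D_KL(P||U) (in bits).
0.7755 bits

U(i) = 1/3 for all i

D_KL(P||U) = Σ P(x) log₂(P(x) / (1/3))
           = Σ P(x) log₂(P(x)) + log₂(3)
           = log₂(3) - H(P)

H(P) = -Σ P(x) log₂(P(x)):
  -P(1)·log₂(P(1)) = -(0.7847)·log₂(0.7847) = 0.27448
  -P(2)·log₂(P(2)) = -(0.2054)·log₂(0.2054) = 0.46903
  -P(3)·log₂(P(3)) = -(0.0099)·log₂(0.0099) = 0.06592
H(P) = 0.27448 + 0.46903 + 0.06592 = 0.80943 bits

log₂(3) = 1.58496 bits

D_KL(P||U) = 1.58496 - 0.80943 = 0.77553 ≈ 0.7755 bits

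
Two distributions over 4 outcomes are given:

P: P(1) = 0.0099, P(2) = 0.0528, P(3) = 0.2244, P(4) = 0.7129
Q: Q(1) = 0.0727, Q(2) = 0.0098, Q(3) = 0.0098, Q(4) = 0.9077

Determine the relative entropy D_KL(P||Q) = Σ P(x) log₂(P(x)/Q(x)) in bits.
0.8650 bits

D_KL(P||Q) = Σ P(x) log₂(P(x)/Q(x))

Computing term by term:
  P(1)·log₂(P(1)/Q(1)) = 0.0099·log₂(0.0099/0.0727) = -0.02848
  P(2)·log₂(P(2)/Q(2)) = 0.0528·log₂(0.0528/0.0098) = 0.12829
  P(3)·log₂(P(3)/Q(3)) = 0.2244·log₂(0.2244/0.0098) = 1.01365
  P(4)·log₂(P(4)/Q(4)) = 0.7129·log₂(0.7129/0.9077) = -0.24846

D_KL(P||Q) = -0.02848 + 0.12829 + 1.01365 - 0.24846 = 0.86500 ≈ 0.8650 bits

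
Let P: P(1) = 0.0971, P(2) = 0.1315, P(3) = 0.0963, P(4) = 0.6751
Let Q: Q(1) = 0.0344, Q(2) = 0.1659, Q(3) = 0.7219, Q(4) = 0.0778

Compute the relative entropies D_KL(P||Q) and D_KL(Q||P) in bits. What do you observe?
D_KL(P||Q) = 1.9259 bits, D_KL(Q||P) = 1.8596 bits. The two directions give different values (D_KL(P||Q) exceeds D_KL(Q||P) by 0.0663 bits): KL divergence is asymmetric.

D_KL(P||Q) = Σ P(x) log₂(P(x)/Q(x))

Computing term by term:
  P(1)·log₂(P(1)/Q(1)) = 0.0971·log₂(0.0971/0.0344) = 0.14536
  P(2)·log₂(P(2)/Q(2)) = 0.1315·log₂(0.1315/0.1659) = -0.04409
  P(3)·log₂(P(3)/Q(3)) = 0.0963·log₂(0.0963/0.7219) = -0.27987
  P(4)·log₂(P(4)/Q(4)) = 0.6751·log₂(0.6751/0.0778) = 2.10446

D_KL(P||Q) = 0.14536 - 0.04409 - 0.27987 + 2.10446 = 1.92586 ≈ 1.9259 bits

D_KL(Q||P) = Σ Q(x) log₂(Q(x)/P(x))

Computing term by term:
  Q(1)·log₂(Q(1)/P(1)) = 0.0344·log₂(0.0344/0.0971) = -0.05150
  Q(2)·log₂(Q(2)/P(2)) = 0.1659·log₂(0.1659/0.1315) = 0.05562
  Q(3)·log₂(Q(3)/P(3)) = 0.7219·log₂(0.7219/0.0963) = 2.09798
  Q(4)·log₂(Q(4)/P(4)) = 0.0778·log₂(0.0778/0.6751) = -0.24252

D_KL(Q||P) = -0.05150 + 0.05562 + 2.09798 - 0.24252 = 1.85958 ≈ 1.8596 bits

These are NOT equal (difference: 0.0663 bits). KL divergence is asymmetric: D_KL(P||Q) ≠ D_KL(Q||P) in general.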